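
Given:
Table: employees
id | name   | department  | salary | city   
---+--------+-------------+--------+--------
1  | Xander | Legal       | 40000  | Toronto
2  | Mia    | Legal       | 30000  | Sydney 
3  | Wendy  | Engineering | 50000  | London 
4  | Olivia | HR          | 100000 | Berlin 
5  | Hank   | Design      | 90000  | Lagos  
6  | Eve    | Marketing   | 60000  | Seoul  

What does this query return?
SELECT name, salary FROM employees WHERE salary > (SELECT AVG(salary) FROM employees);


Subquery: AVG(salary) = 61666.67
Filtering: salary > 61666.67
  Olivia (100000) -> MATCH
  Hank (90000) -> MATCH


2 rows:
Olivia, 100000
Hank, 90000


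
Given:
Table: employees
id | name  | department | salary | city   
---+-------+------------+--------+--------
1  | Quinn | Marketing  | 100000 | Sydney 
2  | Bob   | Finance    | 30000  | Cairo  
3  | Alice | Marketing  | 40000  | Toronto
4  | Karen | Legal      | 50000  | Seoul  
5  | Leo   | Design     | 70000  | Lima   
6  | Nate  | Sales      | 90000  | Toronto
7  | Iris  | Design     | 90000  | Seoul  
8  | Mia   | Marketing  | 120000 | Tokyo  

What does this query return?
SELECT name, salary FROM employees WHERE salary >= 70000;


Filtering: salary >= 70000
Matching: 5 rows

5 rows:
Quinn, 100000
Leo, 70000
Nate, 90000
Iris, 90000
Mia, 120000


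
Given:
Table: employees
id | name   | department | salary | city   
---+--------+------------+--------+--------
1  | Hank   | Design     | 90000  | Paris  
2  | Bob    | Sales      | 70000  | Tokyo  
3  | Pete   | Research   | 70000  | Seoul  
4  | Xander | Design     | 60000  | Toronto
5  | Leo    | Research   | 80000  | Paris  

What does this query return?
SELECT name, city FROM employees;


Projecting columns: name, city

5 rows:
Hank, Paris
Bob, Tokyo
Pete, Seoul
Xander, Toronto
Leo, Paris


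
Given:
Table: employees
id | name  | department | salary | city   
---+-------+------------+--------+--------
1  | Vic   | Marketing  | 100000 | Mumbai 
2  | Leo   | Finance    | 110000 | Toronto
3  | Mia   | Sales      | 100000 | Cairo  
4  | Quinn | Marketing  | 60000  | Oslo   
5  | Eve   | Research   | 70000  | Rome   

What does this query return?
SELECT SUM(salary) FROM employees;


SUM(salary) = 100000 + 110000 + 100000 + 60000 + 70000 = 440000

440000


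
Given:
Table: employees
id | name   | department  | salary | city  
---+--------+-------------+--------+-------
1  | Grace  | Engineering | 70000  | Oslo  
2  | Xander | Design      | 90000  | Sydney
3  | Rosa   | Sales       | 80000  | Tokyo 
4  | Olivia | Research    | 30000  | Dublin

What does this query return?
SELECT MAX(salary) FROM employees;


Salaries: 70000, 90000, 80000, 30000
MAX = 90000

90000


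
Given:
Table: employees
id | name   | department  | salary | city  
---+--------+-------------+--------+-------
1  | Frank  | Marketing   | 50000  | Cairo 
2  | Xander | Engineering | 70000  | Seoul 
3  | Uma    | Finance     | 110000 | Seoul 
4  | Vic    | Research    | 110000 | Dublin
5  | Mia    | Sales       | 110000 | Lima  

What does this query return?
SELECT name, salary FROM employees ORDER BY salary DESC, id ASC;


Sorting by salary DESC, then id ASC for ties

5 rows:
Uma, 110000
Vic, 110000
Mia, 110000
Xander, 70000
Frank, 50000


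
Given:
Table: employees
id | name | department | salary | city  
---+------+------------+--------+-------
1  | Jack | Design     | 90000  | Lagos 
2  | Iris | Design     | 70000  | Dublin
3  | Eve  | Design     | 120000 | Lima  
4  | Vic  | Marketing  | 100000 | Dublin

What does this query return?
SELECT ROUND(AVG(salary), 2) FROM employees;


SUM(salary) = 380000
COUNT = 4
ROUND(AVG, 2) = ROUND(380000 / 4, 2) = 95000.0

95000.0


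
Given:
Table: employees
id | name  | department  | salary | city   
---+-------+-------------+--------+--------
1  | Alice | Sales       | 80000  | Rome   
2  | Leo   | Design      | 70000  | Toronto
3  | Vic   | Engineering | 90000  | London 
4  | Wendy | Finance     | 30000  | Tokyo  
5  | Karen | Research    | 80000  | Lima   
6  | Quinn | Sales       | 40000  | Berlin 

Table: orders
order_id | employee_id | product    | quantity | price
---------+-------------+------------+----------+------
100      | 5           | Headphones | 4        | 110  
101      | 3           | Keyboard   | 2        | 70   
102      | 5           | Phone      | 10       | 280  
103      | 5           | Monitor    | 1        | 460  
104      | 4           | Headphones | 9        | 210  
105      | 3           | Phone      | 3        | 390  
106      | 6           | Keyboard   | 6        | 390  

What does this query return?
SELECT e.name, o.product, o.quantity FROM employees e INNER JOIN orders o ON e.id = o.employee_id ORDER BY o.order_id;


Joining employees.id = orders.employee_id:
  employee Karen (id=5) -> order Headphones
  employee Vic (id=3) -> order Keyboard
  employee Karen (id=5) -> order Phone
  employee Karen (id=5) -> order Monitor
  employee Wendy (id=4) -> order Headphones
  employee Vic (id=3) -> order Phone
  employee Quinn (id=6) -> order Keyboard


7 rows:
Karen, Headphones, 4
Vic, Keyboard, 2
Karen, Phone, 10
Karen, Monitor, 1
Wendy, Headphones, 9
Vic, Phone, 3
Quinn, Keyboard, 6


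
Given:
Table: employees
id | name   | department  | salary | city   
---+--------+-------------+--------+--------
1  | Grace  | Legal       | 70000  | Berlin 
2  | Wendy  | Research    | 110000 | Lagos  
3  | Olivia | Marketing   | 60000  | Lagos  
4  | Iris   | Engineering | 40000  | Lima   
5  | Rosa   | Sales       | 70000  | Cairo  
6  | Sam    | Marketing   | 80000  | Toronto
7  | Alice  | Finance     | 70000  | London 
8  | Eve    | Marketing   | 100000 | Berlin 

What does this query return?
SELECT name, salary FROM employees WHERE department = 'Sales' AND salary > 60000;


Filtering: department = 'Sales' AND salary > 60000
Matching: 1 rows

1 rows:
Rosa, 70000


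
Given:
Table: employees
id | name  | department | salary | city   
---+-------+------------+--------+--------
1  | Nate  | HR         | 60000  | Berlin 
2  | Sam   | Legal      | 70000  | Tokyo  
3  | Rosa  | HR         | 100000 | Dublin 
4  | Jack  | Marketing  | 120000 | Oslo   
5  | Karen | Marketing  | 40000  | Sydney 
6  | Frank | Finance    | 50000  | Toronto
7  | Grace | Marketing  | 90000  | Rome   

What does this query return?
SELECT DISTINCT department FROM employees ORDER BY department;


All 'department' values (row order): HR, Legal, HR, Marketing, Marketing, Finance, Marketing
Removing duplicates leaves 4 unique value(s).

4 values:
Finance
HR
Legal
Marketing


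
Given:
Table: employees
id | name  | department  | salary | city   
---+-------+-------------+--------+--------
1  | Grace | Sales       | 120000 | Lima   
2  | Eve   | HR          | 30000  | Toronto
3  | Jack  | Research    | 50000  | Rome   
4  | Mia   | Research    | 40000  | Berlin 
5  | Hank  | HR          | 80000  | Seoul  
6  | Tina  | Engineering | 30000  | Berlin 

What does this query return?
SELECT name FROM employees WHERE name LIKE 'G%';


LIKE 'G%' matches names starting with 'G'
Matching: 1

1 rows:
Grace


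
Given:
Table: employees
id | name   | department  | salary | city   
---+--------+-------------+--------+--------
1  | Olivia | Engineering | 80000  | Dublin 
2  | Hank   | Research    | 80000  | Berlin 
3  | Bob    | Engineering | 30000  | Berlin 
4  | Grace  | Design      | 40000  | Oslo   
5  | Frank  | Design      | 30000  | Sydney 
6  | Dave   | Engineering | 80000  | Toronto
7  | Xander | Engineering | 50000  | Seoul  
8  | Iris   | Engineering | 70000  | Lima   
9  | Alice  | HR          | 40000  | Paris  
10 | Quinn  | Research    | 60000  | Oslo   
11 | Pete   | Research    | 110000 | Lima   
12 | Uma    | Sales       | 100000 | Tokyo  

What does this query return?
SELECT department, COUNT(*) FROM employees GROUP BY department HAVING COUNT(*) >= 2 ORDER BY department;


Groups with count >= 2:
  Design: 2 -> PASS
  Engineering: 5 -> PASS
  Research: 3 -> PASS
  HR: 1 -> filtered out
  Sales: 1 -> filtered out


3 groups:
Design, 2
Engineering, 5
Research, 3


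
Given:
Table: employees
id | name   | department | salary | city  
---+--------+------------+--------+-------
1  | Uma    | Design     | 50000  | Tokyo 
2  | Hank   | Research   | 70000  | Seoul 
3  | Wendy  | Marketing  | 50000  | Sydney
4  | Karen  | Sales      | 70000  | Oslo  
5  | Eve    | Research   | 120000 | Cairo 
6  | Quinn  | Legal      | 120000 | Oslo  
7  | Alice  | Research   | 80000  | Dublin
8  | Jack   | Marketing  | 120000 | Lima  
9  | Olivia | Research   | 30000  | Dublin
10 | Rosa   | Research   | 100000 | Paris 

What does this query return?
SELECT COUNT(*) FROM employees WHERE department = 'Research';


Counting rows where department = 'Research'
  Hank -> MATCH
  Eve -> MATCH
  Alice -> MATCH
  Olivia -> MATCH
  Rosa -> MATCH


5


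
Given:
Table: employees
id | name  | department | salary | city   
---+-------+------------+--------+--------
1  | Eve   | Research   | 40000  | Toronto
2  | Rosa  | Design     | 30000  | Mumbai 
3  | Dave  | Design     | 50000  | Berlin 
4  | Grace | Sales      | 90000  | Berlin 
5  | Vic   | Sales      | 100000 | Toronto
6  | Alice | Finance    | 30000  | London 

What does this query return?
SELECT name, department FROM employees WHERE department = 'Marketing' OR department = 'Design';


Filtering: department = 'Marketing' OR 'Design'
Matching: 2 rows

2 rows:
Rosa, Design
Dave, Design


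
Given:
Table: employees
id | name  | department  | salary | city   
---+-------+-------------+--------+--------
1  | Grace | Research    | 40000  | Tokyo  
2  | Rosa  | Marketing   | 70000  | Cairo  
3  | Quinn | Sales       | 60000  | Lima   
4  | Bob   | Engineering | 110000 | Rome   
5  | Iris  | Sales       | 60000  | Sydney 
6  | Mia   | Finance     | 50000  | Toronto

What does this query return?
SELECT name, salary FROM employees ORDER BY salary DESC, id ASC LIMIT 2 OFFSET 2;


Sort by salary DESC (id ASC tiebreak), then skip 2 and take 2
Rows 3 through 4

2 rows:
Quinn, 60000
Iris, 60000


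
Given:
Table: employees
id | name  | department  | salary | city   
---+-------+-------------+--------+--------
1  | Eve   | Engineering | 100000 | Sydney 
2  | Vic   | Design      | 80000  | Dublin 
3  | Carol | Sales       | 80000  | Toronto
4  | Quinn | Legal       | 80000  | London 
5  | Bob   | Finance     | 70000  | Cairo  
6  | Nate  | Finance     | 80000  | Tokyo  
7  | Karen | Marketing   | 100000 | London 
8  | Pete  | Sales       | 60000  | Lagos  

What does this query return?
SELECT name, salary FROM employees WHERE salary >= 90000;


Filtering: salary >= 90000
Matching: 2 rows

2 rows:
Eve, 100000
Karen, 100000


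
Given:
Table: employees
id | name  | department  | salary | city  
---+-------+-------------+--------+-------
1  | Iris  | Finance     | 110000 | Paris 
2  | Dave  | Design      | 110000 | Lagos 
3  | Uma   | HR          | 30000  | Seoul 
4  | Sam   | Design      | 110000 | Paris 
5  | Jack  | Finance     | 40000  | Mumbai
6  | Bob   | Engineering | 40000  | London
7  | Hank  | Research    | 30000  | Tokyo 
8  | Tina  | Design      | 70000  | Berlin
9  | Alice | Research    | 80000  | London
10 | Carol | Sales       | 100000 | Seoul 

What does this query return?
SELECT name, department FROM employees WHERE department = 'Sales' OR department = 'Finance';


Filtering: department = 'Sales' OR 'Finance'
Matching: 3 rows

3 rows:
Iris, Finance
Jack, Finance
Carol, Sales


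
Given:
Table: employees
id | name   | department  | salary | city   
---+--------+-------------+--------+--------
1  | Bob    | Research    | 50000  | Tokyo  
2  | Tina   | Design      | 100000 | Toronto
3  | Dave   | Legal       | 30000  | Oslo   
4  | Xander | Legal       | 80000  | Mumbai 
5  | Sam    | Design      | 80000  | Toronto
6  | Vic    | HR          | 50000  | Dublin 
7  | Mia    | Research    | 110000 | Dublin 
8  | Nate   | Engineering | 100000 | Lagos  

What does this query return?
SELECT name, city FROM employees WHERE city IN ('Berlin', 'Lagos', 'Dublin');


Filtering: city IN ('Berlin', 'Lagos', 'Dublin')
Matching: 3 rows

3 rows:
Vic, Dublin
Mia, Dublin
Nate, Lagos


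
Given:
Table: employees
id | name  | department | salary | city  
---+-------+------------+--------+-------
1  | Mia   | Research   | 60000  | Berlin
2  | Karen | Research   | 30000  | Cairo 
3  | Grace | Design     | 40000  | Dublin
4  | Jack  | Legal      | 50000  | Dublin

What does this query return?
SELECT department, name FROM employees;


Projecting columns: department, name

4 rows:
Research, Mia
Research, Karen
Design, Grace
Legal, Jack


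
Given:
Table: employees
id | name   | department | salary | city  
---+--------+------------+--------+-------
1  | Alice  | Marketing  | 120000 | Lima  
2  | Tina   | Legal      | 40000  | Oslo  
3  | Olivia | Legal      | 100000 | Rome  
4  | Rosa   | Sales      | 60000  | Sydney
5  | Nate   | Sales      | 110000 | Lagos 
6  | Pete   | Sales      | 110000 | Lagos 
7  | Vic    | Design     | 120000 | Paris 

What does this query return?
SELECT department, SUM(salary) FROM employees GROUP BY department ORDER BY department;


Summing salary within each department:
  Design: 120000 = 120000
  Legal: 40000 + 100000 = 140000
  Marketing: 120000 = 120000
  Sales: 60000 + 110000 + 110000 = 280000


4 groups:
Design, 120000
Legal, 140000
Marketing, 120000
Sales, 280000


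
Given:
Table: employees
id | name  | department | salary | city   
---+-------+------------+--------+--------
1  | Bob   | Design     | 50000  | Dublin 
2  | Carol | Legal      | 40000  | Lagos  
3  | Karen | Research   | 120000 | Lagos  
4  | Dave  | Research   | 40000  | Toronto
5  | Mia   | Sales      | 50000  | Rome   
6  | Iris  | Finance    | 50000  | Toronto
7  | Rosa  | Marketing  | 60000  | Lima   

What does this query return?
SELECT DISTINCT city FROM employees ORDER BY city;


All 'city' values (row order): Dublin, Lagos, Lagos, Toronto, Rome, Toronto, Lima
Removing duplicates leaves 5 unique value(s).

5 values:
Dublin
Lagos
Lima
Rome
Toronto


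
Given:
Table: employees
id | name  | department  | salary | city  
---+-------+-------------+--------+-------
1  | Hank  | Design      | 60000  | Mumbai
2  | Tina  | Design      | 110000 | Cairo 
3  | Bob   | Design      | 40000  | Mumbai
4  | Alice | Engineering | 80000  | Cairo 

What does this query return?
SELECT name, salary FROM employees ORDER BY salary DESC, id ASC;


Sorting by salary DESC, then id ASC for ties

4 rows:
Tina, 110000
Alice, 80000
Hank, 60000
Bob, 40000


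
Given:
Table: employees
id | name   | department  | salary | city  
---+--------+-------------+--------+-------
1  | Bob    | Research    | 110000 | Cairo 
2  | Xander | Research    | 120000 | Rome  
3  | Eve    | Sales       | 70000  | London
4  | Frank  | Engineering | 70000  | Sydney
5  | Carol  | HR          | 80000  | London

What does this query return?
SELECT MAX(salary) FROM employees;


Salaries: 110000, 120000, 70000, 70000, 80000
MAX = 120000

120000


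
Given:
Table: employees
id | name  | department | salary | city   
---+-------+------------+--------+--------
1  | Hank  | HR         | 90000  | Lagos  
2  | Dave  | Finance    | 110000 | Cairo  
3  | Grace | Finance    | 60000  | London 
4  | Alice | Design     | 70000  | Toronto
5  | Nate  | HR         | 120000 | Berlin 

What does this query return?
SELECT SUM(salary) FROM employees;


SUM(salary) = 90000 + 110000 + 60000 + 70000 + 120000 = 450000

450000


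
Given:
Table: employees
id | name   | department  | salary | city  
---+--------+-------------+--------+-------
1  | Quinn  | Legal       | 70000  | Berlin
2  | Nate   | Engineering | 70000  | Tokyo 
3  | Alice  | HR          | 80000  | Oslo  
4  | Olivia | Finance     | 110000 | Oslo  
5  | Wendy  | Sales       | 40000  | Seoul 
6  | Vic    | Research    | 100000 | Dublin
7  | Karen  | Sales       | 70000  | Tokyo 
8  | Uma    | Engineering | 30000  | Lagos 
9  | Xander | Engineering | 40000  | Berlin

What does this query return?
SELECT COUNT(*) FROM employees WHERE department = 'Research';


Counting rows where department = 'Research'
  Vic -> MATCH


1


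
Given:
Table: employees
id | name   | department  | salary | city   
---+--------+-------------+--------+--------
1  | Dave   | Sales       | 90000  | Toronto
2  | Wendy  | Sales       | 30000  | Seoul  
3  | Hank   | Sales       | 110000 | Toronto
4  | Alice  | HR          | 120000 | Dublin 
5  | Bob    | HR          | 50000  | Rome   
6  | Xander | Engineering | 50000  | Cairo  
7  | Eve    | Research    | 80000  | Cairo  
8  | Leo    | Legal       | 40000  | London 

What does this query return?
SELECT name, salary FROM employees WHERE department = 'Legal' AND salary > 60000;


Filtering: department = 'Legal' AND salary > 60000
Matching: 0 rows

Empty result set (0 rows)


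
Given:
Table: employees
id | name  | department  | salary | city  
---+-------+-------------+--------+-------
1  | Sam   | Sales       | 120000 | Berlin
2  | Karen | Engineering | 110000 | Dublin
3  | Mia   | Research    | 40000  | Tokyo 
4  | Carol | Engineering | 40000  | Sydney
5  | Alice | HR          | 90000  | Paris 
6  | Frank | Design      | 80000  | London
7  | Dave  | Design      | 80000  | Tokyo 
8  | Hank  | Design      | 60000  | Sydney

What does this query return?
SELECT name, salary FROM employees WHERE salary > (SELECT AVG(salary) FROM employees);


Subquery: AVG(salary) = 77500.0
Filtering: salary > 77500.0
  Sam (120000) -> MATCH
  Karen (110000) -> MATCH
  Alice (90000) -> MATCH
  Frank (80000) -> MATCH
  Dave (80000) -> MATCH


5 rows:
Sam, 120000
Karen, 110000
Alice, 90000
Frank, 80000
Dave, 80000


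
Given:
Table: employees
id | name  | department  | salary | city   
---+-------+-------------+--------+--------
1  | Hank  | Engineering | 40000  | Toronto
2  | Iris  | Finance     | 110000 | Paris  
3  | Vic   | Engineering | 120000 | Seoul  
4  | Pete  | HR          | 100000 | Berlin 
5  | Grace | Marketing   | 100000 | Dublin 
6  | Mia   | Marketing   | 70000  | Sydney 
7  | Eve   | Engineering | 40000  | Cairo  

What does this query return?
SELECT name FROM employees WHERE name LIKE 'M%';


LIKE 'M%' matches names starting with 'M'
Matching: 1

1 rows:
Mia


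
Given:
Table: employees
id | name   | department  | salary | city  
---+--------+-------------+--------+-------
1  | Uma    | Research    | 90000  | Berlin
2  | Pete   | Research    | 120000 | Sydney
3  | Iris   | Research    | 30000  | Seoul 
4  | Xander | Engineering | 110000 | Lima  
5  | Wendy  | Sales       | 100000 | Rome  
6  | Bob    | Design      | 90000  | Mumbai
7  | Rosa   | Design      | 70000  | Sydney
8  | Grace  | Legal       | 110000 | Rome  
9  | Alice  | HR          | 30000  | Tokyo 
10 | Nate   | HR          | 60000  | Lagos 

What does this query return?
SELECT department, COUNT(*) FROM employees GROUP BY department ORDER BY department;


Assigning each row to its department group:
  Uma -> Research
  Pete -> Research
  Iris -> Research
  Xander -> Engineering
  Wendy -> Sales
  Bob -> Design
  Rosa -> Design
  Grace -> Legal
  Alice -> HR
  Nate -> HR


6 groups:
Design, 2
Engineering, 1
HR, 2
Legal, 1
Research, 3
Sales, 1


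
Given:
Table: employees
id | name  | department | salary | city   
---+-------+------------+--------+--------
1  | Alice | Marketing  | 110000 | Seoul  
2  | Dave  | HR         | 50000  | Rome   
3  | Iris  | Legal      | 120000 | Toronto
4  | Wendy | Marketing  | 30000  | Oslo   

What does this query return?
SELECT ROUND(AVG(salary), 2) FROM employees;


SUM(salary) = 310000
COUNT = 4
ROUND(AVG, 2) = ROUND(310000 / 4, 2) = 77500.0

77500.0


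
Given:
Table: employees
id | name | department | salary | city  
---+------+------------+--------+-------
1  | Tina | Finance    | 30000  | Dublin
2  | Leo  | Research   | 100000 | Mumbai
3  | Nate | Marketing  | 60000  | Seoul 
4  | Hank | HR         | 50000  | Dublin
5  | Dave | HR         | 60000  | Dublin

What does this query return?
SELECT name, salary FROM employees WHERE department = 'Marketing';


Filtering: department = 'Marketing'
Matching rows: 1

1 rows:
Nate, 60000


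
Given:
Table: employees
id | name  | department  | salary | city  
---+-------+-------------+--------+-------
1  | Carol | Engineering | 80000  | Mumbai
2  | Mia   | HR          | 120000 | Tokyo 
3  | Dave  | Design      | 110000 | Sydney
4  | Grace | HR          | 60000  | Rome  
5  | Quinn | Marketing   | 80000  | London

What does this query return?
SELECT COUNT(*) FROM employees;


COUNT(*) counts all rows

5


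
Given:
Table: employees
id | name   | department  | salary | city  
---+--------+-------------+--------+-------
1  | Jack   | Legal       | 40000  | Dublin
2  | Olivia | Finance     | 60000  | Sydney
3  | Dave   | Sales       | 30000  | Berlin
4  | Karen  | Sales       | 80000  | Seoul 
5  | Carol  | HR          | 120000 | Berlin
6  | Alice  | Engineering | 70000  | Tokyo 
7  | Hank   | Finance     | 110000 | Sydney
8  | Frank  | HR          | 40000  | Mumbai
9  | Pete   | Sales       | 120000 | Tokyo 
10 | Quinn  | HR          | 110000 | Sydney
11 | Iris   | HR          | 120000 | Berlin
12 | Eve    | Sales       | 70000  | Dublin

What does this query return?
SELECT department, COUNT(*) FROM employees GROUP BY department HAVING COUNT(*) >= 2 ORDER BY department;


Groups with count >= 2:
  Finance: 2 -> PASS
  HR: 4 -> PASS
  Sales: 4 -> PASS
  Engineering: 1 -> filtered out
  Legal: 1 -> filtered out


3 groups:
Finance, 2
HR, 4
Sales, 4


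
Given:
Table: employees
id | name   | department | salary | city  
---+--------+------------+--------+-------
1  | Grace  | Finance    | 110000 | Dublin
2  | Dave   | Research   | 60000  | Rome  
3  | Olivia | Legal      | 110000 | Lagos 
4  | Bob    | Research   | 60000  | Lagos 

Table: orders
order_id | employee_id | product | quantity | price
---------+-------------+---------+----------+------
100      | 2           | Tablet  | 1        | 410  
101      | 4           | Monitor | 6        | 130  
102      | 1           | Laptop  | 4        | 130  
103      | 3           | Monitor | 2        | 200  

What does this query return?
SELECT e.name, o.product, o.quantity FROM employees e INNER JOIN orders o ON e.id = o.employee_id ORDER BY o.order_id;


Joining employees.id = orders.employee_id:
  employee Dave (id=2) -> order Tablet
  employee Bob (id=4) -> order Monitor
  employee Grace (id=1) -> order Laptop
  employee Olivia (id=3) -> order Monitor


4 rows:
Dave, Tablet, 1
Bob, Monitor, 6
Grace, Laptop, 4
Olivia, Monitor, 2


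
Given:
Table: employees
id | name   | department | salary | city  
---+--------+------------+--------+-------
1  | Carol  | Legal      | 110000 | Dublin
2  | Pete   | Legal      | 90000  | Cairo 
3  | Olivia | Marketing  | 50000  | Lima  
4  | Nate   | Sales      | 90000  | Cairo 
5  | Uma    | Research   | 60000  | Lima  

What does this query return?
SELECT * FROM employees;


SELECT * returns all 5 rows with all columns

5 rows:
1, Carol, Legal, 110000, Dublin
2, Pete, Legal, 90000, Cairo
3, Olivia, Marketing, 50000, Lima
4, Nate, Sales, 90000, Cairo
5, Uma, Research, 60000, Lima


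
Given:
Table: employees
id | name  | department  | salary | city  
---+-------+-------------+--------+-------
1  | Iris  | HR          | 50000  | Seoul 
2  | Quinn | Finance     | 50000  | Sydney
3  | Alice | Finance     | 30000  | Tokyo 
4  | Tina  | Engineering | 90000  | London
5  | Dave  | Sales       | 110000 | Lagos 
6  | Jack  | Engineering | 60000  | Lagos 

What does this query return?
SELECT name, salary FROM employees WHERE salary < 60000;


Filtering: salary < 60000
Matching: 3 rows

3 rows:
Iris, 50000
Quinn, 50000
Alice, 30000


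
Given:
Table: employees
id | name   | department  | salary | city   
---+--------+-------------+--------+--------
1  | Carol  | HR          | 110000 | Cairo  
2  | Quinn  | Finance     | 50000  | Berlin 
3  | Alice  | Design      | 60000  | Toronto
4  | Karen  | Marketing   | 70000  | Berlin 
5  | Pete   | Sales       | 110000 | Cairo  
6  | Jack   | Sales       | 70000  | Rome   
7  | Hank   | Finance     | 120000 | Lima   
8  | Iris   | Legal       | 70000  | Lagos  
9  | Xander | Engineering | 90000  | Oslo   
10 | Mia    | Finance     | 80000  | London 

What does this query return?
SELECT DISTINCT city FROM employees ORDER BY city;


All 'city' values (row order): Cairo, Berlin, Toronto, Berlin, Cairo, Rome, Lima, Lagos, Oslo, London
Removing duplicates leaves 8 unique value(s).

8 values:
Berlin
Cairo
Lagos
Lima
London
Oslo
Rome
Toronto


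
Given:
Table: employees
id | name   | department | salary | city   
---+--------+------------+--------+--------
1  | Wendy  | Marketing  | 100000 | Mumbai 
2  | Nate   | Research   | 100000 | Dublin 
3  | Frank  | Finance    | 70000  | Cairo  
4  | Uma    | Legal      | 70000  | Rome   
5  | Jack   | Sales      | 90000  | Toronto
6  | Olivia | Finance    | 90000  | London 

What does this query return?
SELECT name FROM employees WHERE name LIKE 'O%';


LIKE 'O%' matches names starting with 'O'
Matching: 1

1 rows:
Olivia


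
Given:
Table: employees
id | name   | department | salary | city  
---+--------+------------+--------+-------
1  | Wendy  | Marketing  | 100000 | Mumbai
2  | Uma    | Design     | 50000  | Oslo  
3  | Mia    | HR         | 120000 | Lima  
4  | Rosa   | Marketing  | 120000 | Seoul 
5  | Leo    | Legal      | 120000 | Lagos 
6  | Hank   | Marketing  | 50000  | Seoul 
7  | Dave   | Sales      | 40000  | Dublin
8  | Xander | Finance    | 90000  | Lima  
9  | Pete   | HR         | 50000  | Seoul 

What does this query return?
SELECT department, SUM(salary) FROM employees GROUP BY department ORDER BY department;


Summing salary within each department:
  Design: 50000 = 50000
  Finance: 90000 = 90000
  HR: 120000 + 50000 = 170000
  Legal: 120000 = 120000
  Marketing: 100000 + 120000 + 50000 = 270000
  Sales: 40000 = 40000


6 groups:
Design, 50000
Finance, 90000
HR, 170000
Legal, 120000
Marketing, 270000
Sales, 40000


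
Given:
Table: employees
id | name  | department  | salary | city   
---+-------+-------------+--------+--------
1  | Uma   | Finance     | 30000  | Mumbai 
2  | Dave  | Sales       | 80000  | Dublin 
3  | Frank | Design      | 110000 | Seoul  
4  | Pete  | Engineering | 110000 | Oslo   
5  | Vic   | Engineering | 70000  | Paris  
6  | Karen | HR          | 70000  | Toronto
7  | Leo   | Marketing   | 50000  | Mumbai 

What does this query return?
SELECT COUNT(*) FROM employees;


COUNT(*) counts all rows

7


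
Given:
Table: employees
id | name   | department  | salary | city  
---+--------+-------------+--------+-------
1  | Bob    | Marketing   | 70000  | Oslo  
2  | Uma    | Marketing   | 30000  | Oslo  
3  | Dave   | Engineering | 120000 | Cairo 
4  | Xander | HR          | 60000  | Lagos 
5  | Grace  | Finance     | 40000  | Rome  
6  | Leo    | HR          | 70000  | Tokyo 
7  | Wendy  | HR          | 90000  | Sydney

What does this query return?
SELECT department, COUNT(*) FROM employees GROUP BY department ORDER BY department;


Assigning each row to its department group:
  Bob -> Marketing
  Uma -> Marketing
  Dave -> Engineering
  Xander -> HR
  Grace -> Finance
  Leo -> HR
  Wendy -> HR


4 groups:
Engineering, 1
Finance, 1
HR, 3
Marketing, 2


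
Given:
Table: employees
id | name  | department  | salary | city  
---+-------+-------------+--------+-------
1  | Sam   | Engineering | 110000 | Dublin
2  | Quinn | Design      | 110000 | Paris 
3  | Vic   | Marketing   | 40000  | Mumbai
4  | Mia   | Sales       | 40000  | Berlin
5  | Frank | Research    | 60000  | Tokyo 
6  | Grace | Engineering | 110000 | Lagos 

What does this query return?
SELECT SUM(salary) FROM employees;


SUM(salary) = 110000 + 110000 + 40000 + 40000 + 60000 + 110000 = 470000

470000


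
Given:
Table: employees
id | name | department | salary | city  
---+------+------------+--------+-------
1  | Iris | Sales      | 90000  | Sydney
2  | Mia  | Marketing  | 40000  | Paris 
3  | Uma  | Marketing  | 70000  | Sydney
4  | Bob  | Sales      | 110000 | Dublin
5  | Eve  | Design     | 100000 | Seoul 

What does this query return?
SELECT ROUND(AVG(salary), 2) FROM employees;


SUM(salary) = 410000
COUNT = 5
ROUND(AVG, 2) = ROUND(410000 / 5, 2) = 82000.0

82000.0


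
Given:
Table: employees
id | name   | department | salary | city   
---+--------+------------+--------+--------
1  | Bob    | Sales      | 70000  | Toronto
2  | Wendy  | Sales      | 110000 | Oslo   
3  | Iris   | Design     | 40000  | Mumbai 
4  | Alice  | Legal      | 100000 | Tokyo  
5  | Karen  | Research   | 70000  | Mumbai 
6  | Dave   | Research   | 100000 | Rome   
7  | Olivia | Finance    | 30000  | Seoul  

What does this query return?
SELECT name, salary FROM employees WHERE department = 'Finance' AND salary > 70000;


Filtering: department = 'Finance' AND salary > 70000
Matching: 0 rows

Empty result set (0 rows)


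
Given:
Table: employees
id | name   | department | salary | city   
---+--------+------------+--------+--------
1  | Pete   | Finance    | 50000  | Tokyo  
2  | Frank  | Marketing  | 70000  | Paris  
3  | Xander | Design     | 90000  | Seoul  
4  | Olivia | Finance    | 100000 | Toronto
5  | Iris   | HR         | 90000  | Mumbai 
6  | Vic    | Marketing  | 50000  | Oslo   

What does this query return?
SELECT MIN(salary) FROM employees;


Salaries: 50000, 70000, 90000, 100000, 90000, 50000
MIN = 50000

50000


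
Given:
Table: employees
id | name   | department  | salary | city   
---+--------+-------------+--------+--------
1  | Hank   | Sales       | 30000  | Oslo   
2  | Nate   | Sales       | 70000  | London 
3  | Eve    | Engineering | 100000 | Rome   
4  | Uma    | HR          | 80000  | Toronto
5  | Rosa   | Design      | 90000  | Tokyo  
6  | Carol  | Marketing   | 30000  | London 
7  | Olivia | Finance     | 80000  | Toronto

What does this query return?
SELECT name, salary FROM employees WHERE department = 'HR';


Filtering: department = 'HR'
Matching rows: 1

1 rows:
Uma, 80000


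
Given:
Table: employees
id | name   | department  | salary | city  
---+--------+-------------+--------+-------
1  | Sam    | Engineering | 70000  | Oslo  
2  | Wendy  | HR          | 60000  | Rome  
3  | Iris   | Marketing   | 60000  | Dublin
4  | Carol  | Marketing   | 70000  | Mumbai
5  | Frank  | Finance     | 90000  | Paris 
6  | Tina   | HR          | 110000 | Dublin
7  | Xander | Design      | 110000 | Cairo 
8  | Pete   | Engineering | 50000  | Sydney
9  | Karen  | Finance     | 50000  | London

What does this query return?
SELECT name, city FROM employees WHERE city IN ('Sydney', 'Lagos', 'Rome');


Filtering: city IN ('Sydney', 'Lagos', 'Rome')
Matching: 2 rows

2 rows:
Wendy, Rome
Pete, Sydney


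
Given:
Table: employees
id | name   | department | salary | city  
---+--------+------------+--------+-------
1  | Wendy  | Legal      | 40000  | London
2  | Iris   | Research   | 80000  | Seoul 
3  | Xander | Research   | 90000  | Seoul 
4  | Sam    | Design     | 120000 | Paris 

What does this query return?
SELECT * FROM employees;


SELECT * returns all 4 rows with all columns

4 rows:
1, Wendy, Legal, 40000, London
2, Iris, Research, 80000, Seoul
3, Xander, Research, 90000, Seoul
4, Sam, Design, 120000, Paris


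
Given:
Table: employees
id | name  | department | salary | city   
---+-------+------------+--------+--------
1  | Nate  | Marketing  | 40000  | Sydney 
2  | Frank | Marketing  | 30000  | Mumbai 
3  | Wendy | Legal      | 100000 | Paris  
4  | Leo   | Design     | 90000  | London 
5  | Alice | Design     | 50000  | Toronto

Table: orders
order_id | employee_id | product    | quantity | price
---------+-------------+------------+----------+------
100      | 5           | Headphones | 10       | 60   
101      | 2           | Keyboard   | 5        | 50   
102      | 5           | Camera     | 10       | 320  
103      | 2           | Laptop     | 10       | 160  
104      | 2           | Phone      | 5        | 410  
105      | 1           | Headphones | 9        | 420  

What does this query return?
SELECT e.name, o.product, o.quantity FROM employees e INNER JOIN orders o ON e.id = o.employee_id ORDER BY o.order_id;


Joining employees.id = orders.employee_id:
  employee Alice (id=5) -> order Headphones
  employee Frank (id=2) -> order Keyboard
  employee Alice (id=5) -> order Camera
  employee Frank (id=2) -> order Laptop
  employee Frank (id=2) -> order Phone
  employee Nate (id=1) -> order Headphones


6 rows:
Alice, Headphones, 10
Frank, Keyboard, 5
Alice, Camera, 10
Frank, Laptop, 10
Frank, Phone, 5
Nate, Headphones, 9


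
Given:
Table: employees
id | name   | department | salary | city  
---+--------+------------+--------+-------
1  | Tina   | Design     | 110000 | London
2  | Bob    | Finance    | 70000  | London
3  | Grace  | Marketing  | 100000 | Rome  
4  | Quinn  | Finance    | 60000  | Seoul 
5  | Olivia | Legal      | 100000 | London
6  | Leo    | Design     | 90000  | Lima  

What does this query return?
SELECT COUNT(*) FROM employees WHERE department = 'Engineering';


Counting rows where department = 'Engineering'


0


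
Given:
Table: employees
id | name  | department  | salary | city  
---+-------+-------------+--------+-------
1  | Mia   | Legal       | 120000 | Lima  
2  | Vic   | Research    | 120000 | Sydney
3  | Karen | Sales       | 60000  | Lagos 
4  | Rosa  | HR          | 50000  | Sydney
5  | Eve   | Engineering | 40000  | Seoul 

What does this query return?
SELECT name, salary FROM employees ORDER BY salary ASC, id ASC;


Sorting by salary ASC, then id ASC for ties

5 rows:
Eve, 40000
Rosa, 50000
Karen, 60000
Mia, 120000
Vic, 120000


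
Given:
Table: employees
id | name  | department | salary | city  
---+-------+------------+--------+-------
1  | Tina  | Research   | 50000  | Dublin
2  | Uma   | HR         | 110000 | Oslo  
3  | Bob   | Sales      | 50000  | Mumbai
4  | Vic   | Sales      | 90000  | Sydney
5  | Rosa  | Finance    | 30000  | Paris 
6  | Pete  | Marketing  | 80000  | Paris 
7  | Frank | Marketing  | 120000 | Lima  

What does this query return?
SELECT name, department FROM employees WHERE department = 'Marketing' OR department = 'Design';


Filtering: department = 'Marketing' OR 'Design'
Matching: 2 rows

2 rows:
Pete, Marketing
Frank, Marketing


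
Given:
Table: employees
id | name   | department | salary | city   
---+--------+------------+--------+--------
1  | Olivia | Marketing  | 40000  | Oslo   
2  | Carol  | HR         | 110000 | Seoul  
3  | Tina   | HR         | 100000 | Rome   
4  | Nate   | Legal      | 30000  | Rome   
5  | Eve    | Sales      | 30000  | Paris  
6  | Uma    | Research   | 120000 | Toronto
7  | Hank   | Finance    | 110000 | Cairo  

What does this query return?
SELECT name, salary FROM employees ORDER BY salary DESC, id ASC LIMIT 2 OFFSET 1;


Sort by salary DESC (id ASC tiebreak), then skip 1 and take 2
Rows 2 through 3

2 rows:
Carol, 110000
Hank, 110000


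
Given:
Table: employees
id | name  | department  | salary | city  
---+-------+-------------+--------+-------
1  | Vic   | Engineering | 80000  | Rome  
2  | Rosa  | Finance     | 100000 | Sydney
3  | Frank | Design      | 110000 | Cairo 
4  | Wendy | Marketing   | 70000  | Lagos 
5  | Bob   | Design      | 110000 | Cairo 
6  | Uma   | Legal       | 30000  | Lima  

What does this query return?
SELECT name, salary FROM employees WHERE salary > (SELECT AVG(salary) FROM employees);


Subquery: AVG(salary) = 83333.33
Filtering: salary > 83333.33
  Rosa (100000) -> MATCH
  Frank (110000) -> MATCH
  Bob (110000) -> MATCH


3 rows:
Rosa, 100000
Frank, 110000
Bob, 110000


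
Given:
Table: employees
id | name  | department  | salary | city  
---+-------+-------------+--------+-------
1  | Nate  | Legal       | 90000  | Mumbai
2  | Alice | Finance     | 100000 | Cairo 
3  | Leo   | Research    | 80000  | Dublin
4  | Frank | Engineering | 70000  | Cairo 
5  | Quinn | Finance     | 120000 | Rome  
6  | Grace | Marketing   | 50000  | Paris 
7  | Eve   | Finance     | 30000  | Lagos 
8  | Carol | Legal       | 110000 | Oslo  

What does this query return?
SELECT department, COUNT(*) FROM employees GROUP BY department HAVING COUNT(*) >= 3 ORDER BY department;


Groups with count >= 3:
  Finance: 3 -> PASS
  Engineering: 1 -> filtered out
  Legal: 2 -> filtered out
  Marketing: 1 -> filtered out
  Research: 1 -> filtered out


1 groups:
Finance, 3


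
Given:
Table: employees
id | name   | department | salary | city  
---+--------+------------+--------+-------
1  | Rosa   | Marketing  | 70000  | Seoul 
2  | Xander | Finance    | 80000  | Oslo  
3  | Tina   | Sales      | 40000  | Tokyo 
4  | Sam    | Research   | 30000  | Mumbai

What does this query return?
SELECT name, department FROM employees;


Projecting columns: name, department

4 rows:
Rosa, Marketing
Xander, Finance
Tina, Sales
Sam, Research


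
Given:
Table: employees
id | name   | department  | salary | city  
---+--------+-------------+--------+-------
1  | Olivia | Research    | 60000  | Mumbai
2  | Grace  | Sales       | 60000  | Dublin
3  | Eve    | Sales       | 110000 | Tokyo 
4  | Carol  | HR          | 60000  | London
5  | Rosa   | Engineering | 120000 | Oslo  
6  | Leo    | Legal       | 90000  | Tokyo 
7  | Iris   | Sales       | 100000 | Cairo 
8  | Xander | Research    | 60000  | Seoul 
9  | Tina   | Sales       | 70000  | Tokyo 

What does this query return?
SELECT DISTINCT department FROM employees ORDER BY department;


All 'department' values (row order): Research, Sales, Sales, HR, Engineering, Legal, Sales, Research, Sales
Removing duplicates leaves 5 unique value(s).

5 values:
Engineering
HR
Legal
Research
Sales


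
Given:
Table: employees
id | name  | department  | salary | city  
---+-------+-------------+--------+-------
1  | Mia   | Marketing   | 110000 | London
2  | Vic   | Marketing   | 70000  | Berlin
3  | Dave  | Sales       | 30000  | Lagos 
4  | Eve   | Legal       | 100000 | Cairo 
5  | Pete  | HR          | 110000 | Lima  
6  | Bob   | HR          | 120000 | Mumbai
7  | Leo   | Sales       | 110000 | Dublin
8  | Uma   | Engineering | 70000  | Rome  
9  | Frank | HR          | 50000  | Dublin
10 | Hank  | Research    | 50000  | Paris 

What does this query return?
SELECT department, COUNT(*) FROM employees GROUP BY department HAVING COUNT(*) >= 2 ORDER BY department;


Groups with count >= 2:
  HR: 3 -> PASS
  Marketing: 2 -> PASS
  Sales: 2 -> PASS
  Engineering: 1 -> filtered out
  Legal: 1 -> filtered out
  Research: 1 -> filtered out


3 groups:
HR, 3
Marketing, 2
Sales, 2


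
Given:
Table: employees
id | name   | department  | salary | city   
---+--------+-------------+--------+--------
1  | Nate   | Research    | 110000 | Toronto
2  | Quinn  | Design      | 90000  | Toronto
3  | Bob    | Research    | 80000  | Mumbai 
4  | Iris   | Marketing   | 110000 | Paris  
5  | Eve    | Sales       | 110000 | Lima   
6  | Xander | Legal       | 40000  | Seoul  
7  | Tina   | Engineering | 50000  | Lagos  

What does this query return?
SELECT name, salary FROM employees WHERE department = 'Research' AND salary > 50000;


Filtering: department = 'Research' AND salary > 50000
Matching: 2 rows

2 rows:
Nate, 110000
Bob, 80000


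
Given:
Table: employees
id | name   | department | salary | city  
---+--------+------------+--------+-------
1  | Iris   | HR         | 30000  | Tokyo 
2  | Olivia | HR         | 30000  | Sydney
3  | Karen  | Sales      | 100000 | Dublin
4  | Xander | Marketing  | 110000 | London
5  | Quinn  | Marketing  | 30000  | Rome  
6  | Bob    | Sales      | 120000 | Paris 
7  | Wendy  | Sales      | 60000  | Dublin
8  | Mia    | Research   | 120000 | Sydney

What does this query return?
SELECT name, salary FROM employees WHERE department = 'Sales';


Filtering: department = 'Sales'
Matching rows: 3

3 rows:
Karen, 100000
Bob, 120000
Wendy, 60000


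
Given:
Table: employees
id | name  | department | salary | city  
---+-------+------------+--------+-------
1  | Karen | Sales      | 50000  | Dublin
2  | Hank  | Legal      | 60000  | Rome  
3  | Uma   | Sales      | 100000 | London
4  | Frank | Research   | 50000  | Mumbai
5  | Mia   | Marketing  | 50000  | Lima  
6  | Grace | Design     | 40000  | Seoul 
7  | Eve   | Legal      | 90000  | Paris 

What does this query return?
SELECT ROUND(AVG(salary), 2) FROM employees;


SUM(salary) = 440000
COUNT = 7
ROUND(AVG, 2) = ROUND(440000 / 7, 2) = 62857.14

62857.14
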